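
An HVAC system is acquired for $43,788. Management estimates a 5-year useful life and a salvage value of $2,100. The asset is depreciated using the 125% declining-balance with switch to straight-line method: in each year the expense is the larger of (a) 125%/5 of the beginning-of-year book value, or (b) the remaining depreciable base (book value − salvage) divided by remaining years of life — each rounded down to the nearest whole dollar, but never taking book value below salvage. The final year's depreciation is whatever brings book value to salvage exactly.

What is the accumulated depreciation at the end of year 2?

Depreciable base = $43,788 − $2,100 = $41,688.
Year 1: DB = ⌊$43,788 × 125%/5⌋ = $10,947; SL = ⌊$41,688/5⌋ = $8,337 → take DB $10,947. Book value $32,841.
Year 2: DB = ⌊$32,841 × 125%/5⌋ = $8,210; SL = ⌊$30,741/4⌋ = $7,685 → take DB $8,210. Book value $24,631.
Accumulated through year 2 = $43,788 − $24,631 = $19,157.

$19,157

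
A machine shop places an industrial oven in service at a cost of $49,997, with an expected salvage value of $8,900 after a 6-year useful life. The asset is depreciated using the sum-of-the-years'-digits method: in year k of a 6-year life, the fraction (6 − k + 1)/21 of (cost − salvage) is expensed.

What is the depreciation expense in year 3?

$7,828

Depreciable base = $49,997 − $8,900 = $41,097.
Sum of the years' digits = 6+5+4+3+2+1 = 21.
Year 1: $41,097 × 6/21 = $11,742. Book value $38,255.
Year 2: $41,097 × 5/21 = $9,785. Book value $28,470.
Year 3: $41,097 × 4/21 = $7,828. Book value $20,642.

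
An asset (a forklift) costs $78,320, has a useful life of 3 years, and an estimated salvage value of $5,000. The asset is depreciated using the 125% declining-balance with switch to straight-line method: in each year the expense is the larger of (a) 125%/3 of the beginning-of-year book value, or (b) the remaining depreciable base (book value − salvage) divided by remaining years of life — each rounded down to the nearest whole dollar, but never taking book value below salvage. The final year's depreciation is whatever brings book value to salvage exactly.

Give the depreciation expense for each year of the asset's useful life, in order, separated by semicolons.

$32,633; $20,343; $20,344

Depreciable base = $78,320 − $5,000 = $73,320.
Year 1: DB = ⌊$78,320 × 125%/3⌋ = $32,633; SL = ⌊$73,320/3⌋ = $24,440 → take DB $32,633. Book value $45,687.
Year 2: DB = ⌊$45,687 × 125%/3⌋ = $19,036; SL = ⌊$40,687/2⌋ = $20,343 → take SL $20,343. Book value $25,344.
Year 3 (final): $25,344 − $5,000 = $20,344. Book value $5,000.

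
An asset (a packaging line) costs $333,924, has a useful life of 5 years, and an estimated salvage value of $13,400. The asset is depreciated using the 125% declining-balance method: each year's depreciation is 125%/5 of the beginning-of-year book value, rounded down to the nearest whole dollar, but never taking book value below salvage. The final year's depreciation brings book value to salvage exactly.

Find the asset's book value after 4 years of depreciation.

$105,657

Depreciable base = $333,924 − $13,400 = $320,524.
Year 1: ⌊$333,924 × 125%/5⌋ = $83,481. Book value $250,443.
Year 2: ⌊$250,443 × 125%/5⌋ = $62,610. Book value $187,833.
Year 3: ⌊$187,833 × 125%/5⌋ = $46,958. Book value $140,875.
Year 4: ⌊$140,875 × 125%/5⌋ = $35,218. Book value $105,657.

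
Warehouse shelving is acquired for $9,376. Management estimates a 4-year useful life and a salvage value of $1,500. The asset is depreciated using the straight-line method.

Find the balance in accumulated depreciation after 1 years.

Depreciable base = $9,376 − $1,500 = $7,876.
Annual expense = $7,876 / 4 = $1,969.
End of year 1: book value $7,407.
Accumulated through year 1 = $9,376 − $7,407 = $1,969.

$1,969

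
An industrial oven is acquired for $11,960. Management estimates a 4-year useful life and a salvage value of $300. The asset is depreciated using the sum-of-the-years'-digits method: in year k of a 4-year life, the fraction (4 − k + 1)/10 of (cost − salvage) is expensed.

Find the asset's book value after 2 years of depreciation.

Depreciable base = $11,960 − $300 = $11,660.
Sum of the years' digits = 4+3+2+1 = 10.
Year 1: $11,660 × 4/10 = $4,664. Book value $7,296.
Year 2: $11,660 × 3/10 = $3,498. Book value $3,798.

$3,798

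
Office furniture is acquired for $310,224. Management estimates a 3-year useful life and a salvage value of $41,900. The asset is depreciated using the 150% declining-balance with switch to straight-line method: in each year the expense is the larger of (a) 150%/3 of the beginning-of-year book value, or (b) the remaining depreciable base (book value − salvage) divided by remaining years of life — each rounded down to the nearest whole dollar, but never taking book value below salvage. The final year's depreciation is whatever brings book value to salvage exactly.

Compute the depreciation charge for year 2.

Depreciable base = $310,224 − $41,900 = $268,324.
Year 1: DB = ⌊$310,224 × 150%/3⌋ = $155,112; SL = ⌊$268,324/3⌋ = $89,441 → take DB $155,112. Book value $155,112.
Year 2: DB = ⌊$155,112 × 150%/3⌋ = $77,556; SL = ⌊$113,212/2⌋ = $56,606 → take DB $77,556. Book value $77,556.

$77,556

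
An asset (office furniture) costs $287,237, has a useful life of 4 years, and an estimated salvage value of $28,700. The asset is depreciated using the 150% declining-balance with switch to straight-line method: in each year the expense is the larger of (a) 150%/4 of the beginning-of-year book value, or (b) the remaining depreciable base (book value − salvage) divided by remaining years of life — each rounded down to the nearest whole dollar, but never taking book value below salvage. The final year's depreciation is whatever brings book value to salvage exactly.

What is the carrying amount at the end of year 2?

Depreciable base = $287,237 − $28,700 = $258,537.
Year 1: DB = ⌊$287,237 × 150%/4⌋ = $107,713; SL = ⌊$258,537/4⌋ = $64,634 → take DB $107,713. Book value $179,524.
Year 2: DB = ⌊$179,524 × 150%/4⌋ = $67,321; SL = ⌊$150,824/3⌋ = $50,274 → take DB $67,321. Book value $112,203.

$112,203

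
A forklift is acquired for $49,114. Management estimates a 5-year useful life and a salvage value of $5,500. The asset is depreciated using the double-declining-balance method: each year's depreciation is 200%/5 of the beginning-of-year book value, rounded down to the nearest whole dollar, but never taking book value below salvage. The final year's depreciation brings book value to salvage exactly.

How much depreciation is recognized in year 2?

Depreciable base = $49,114 − $5,500 = $43,614.
Year 1: ⌊$49,114 × 200%/5⌋ = $19,645. Book value $29,469.
Year 2: ⌊$29,469 × 200%/5⌋ = $11,787. Book value $17,682.

$11,787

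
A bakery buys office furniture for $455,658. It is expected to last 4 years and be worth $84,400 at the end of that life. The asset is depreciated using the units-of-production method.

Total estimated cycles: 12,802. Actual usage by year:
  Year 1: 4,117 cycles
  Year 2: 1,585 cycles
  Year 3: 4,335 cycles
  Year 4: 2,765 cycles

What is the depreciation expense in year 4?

$80,185

Depreciable base = $455,658 − $84,400 = $371,258.
Rate = $371,258 / 12,802 cycles = $29 per cycle.
Year 1: 4,117 × $29 = $119,393. Book value $336,265.
Year 2: 1,585 × $29 = $45,965. Book value $290,300.
Year 3: 4,335 × $29 = $125,715. Book value $164,585.
Year 4: 2,765 × $29 = $80,185. Book value $84,400.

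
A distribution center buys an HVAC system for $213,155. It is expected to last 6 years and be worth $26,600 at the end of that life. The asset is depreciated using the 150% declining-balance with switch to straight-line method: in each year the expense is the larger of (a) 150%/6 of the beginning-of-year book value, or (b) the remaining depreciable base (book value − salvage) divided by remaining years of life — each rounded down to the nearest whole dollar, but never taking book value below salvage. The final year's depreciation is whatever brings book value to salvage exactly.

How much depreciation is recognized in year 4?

Depreciable base = $213,155 − $26,600 = $186,555.
Year 1: DB = ⌊$213,155 × 150%/6⌋ = $53,288; SL = ⌊$186,555/6⌋ = $31,092 → take DB $53,288. Book value $159,867.
Year 2: DB = ⌊$159,867 × 150%/6⌋ = $39,966; SL = ⌊$133,267/5⌋ = $26,653 → take DB $39,966. Book value $119,901.
Year 3: DB = ⌊$119,901 × 150%/6⌋ = $29,975; SL = ⌊$93,301/4⌋ = $23,325 → take DB $29,975. Book value $89,926.
Year 4: DB = ⌊$89,926 × 150%/6⌋ = $22,481; SL = ⌊$63,326/3⌋ = $21,108 → take DB $22,481. Book value $67,445.

$22,481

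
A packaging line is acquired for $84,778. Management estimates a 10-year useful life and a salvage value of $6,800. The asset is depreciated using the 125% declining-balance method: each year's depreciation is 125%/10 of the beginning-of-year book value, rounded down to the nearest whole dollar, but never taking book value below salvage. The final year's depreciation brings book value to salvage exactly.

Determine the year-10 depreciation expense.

Depreciable base = $84,778 − $6,800 = $77,978.
Year 1: ⌊$84,778 × 125%/10⌋ = $10,597. Book value $74,181.
Year 2: ⌊$74,181 × 125%/10⌋ = $9,272. Book value $64,909.
Year 3: ⌊$64,909 × 125%/10⌋ = $8,113. Book value $56,796.
Year 4: ⌊$56,796 × 125%/10⌋ = $7,099. Book value $49,697.
Year 5: ⌊$49,697 × 125%/10⌋ = $6,212. Book value $43,485.
Year 6: ⌊$43,485 × 125%/10⌋ = $5,435. Book value $38,050.
Year 7: ⌊$38,050 × 125%/10⌋ = $4,756. Book value $33,294.
Year 8: ⌊$33,294 × 125%/10⌋ = $4,161. Book value $29,133.
Year 9: ⌊$29,133 × 125%/10⌋ = $3,641. Book value $25,492.
Year 10 (final): $25,492 − $6,800 = $18,692. Book value $6,800.

$18,692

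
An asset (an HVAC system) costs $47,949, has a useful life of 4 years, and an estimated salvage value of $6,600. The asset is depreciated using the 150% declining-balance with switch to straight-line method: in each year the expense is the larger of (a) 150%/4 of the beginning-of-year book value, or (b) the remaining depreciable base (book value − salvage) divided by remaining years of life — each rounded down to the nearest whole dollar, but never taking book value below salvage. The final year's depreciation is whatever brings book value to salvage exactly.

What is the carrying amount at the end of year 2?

$18,731

Depreciable base = $47,949 − $6,600 = $41,349.
Year 1: DB = ⌊$47,949 × 150%/4⌋ = $17,980; SL = ⌊$41,349/4⌋ = $10,337 → take DB $17,980. Book value $29,969.
Year 2: DB = ⌊$29,969 × 150%/4⌋ = $11,238; SL = ⌊$23,369/3⌋ = $7,789 → take DB $11,238. Book value $18,731.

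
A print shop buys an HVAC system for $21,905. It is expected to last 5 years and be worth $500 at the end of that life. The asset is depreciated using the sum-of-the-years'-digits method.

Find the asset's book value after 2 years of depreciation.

Depreciable base = $21,905 − $500 = $21,405.
Sum of the years' digits = 5+4+3+2+1 = 15.
Year 1: $21,405 × 5/15 = $7,135. Book value $14,770.
Year 2: $21,405 × 4/15 = $5,708. Book value $9,062.

$9,062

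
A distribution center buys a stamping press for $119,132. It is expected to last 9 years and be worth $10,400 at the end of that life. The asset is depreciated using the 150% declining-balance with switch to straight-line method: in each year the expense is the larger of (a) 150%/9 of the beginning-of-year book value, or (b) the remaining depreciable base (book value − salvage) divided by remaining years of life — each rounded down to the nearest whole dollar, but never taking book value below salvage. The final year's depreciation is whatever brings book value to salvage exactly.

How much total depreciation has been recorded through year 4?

Depreciable base = $119,132 − $10,400 = $108,732.
Year 1: DB = ⌊$119,132 × 150%/9⌋ = $19,855; SL = ⌊$108,732/9⌋ = $12,081 → take DB $19,855. Book value $99,277.
Year 2: DB = ⌊$99,277 × 150%/9⌋ = $16,546; SL = ⌊$88,877/8⌋ = $11,109 → take DB $16,546. Book value $82,731.
Year 3: DB = ⌊$82,731 × 150%/9⌋ = $13,788; SL = ⌊$72,331/7⌋ = $10,333 → take DB $13,788. Book value $68,943.
Year 4: DB = ⌊$68,943 × 150%/9⌋ = $11,490; SL = ⌊$58,543/6⌋ = $9,757 → take DB $11,490. Book value $57,453.
Accumulated through year 4 = $119,132 − $57,453 = $61,679.

$61,679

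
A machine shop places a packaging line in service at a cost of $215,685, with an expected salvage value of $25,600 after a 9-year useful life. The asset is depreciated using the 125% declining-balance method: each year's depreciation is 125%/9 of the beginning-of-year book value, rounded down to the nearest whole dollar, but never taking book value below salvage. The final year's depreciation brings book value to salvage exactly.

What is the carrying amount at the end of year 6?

$87,940

Depreciable base = $215,685 − $25,600 = $190,085.
Year 1: ⌊$215,685 × 125%/9⌋ = $29,956. Book value $185,729.
Year 2: ⌊$185,729 × 125%/9⌋ = $25,795. Book value $159,934.
Year 3: ⌊$159,934 × 125%/9⌋ = $22,213. Book value $137,721.
Year 4: ⌊$137,721 × 125%/9⌋ = $19,127. Book value $118,594.
Year 5: ⌊$118,594 × 125%/9⌋ = $16,471. Book value $102,123.
Year 6: ⌊$102,123 × 125%/9⌋ = $14,183. Book value $87,940.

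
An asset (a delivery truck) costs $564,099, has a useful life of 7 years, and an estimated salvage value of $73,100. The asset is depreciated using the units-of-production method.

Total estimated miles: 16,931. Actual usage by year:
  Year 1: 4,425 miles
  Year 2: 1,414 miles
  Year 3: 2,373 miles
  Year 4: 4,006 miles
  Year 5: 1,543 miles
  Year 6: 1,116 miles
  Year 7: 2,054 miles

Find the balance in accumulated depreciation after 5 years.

$399,069

Depreciable base = $564,099 − $73,100 = $490,999.
Rate = $490,999 / 16,931 miles = $29 per mile.
Year 1: 4,425 × $29 = $128,325. Book value $435,774.
Year 2: 1,414 × $29 = $41,006. Book value $394,768.
Year 3: 2,373 × $29 = $68,817. Book value $325,951.
Year 4: 4,006 × $29 = $116,174. Book value $209,777.
Year 5: 1,543 × $29 = $44,747. Book value $165,030.
Accumulated through year 5 = $564,099 − $165,030 = $399,069.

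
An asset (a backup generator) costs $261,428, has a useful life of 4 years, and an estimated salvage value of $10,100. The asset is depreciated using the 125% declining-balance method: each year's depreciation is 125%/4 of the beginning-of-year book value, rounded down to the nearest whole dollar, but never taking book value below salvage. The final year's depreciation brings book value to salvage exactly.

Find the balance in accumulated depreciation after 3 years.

$176,476

Depreciable base = $261,428 − $10,100 = $251,328.
Year 1: ⌊$261,428 × 125%/4⌋ = $81,696. Book value $179,732.
Year 2: ⌊$179,732 × 125%/4⌋ = $56,166. Book value $123,566.
Year 3: ⌊$123,566 × 125%/4⌋ = $38,614. Book value $84,952.
Accumulated through year 3 = $261,428 − $84,952 = $176,476.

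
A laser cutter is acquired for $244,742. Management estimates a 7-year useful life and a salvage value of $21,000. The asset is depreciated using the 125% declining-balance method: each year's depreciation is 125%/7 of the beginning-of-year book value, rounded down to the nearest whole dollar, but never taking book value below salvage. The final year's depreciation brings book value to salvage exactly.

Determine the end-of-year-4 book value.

$111,428

Depreciable base = $244,742 − $21,000 = $223,742.
Year 1: ⌊$244,742 × 125%/7⌋ = $43,703. Book value $201,039.
Year 2: ⌊$201,039 × 125%/7⌋ = $35,899. Book value $165,140.
Year 3: ⌊$165,140 × 125%/7⌋ = $29,489. Book value $135,651.
Year 4: ⌊$135,651 × 125%/7⌋ = $24,223. Book value $111,428.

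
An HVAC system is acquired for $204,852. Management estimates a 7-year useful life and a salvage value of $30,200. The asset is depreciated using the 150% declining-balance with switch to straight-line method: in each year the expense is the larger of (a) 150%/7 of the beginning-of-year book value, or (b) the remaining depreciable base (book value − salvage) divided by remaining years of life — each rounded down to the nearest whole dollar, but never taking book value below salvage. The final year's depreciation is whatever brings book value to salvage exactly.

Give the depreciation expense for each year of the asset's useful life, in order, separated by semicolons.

Depreciable base = $204,852 − $30,200 = $174,652.
Year 1: DB = ⌊$204,852 × 150%/7⌋ = $43,896; SL = ⌊$174,652/7⌋ = $24,950 → take DB $43,896. Book value $160,956.
Year 2: DB = ⌊$160,956 × 150%/7⌋ = $34,490; SL = ⌊$130,756/6⌋ = $21,792 → take DB $34,490. Book value $126,466.
Year 3: DB = ⌊$126,466 × 150%/7⌋ = $27,099; SL = ⌊$96,266/5⌋ = $19,253 → take DB $27,099. Book value $99,367.
Year 4: DB = ⌊$99,367 × 150%/7⌋ = $21,292; SL = ⌊$69,167/4⌋ = $17,291 → take DB $21,292. Book value $78,075.
Year 5: DB = ⌊$78,075 × 150%/7⌋ = $16,730; SL = ⌊$47,875/3⌋ = $15,958 → take DB $16,730. Book value $61,345.
Year 6: DB = ⌊$61,345 × 150%/7⌋ = $13,145; SL = ⌊$31,145/2⌋ = $15,572 → take SL $15,572. Book value $45,773.
Year 7 (final): $45,773 − $30,200 = $15,573. Book value $30,200.

$43,896; $34,490; $27,099; $21,292; $16,730; $15,572; $15,573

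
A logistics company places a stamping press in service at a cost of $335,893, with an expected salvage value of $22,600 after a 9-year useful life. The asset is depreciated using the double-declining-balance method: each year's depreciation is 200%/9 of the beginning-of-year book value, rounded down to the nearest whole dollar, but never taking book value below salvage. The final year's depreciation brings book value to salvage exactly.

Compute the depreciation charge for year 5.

Depreciable base = $335,893 − $22,600 = $313,293.
Year 1: ⌊$335,893 × 200%/9⌋ = $74,642. Book value $261,251.
Year 2: ⌊$261,251 × 200%/9⌋ = $58,055. Book value $203,196.
Year 3: ⌊$203,196 × 200%/9⌋ = $45,154. Book value $158,042.
Year 4: ⌊$158,042 × 200%/9⌋ = $35,120. Book value $122,922.
Year 5: ⌊$122,922 × 200%/9⌋ = $27,316. Book value $95,606.

$27,316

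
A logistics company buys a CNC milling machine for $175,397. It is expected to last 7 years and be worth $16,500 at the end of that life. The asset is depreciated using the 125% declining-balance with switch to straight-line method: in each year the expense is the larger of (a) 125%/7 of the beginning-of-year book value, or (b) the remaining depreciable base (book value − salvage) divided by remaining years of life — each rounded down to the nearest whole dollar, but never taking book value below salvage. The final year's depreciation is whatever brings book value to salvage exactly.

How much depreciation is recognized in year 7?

Depreciable base = $175,397 − $16,500 = $158,897.
Year 1: DB = ⌊$175,397 × 125%/7⌋ = $31,320; SL = ⌊$158,897/7⌋ = $22,699 → take DB $31,320. Book value $144,077.
Year 2: DB = ⌊$144,077 × 125%/7⌋ = $25,728; SL = ⌊$127,577/6⌋ = $21,262 → take DB $25,728. Book value $118,349.
Year 3: DB = ⌊$118,349 × 125%/7⌋ = $21,133; SL = ⌊$101,849/5⌋ = $20,369 → take DB $21,133. Book value $97,216.
Year 4: DB = ⌊$97,216 × 125%/7⌋ = $17,360; SL = ⌊$80,716/4⌋ = $20,179 → take SL $20,179. Book value $77,037.
Year 5: DB = ⌊$77,037 × 125%/7⌋ = $13,756; SL = ⌊$60,537/3⌋ = $20,179 → take SL $20,179. Book value $56,858.
Year 6: DB = ⌊$56,858 × 125%/7⌋ = $10,153; SL = ⌊$40,358/2⌋ = $20,179 → take SL $20,179. Book value $36,679.
Year 7 (final): $36,679 − $16,500 = $20,179. Book value $16,500.

$20,179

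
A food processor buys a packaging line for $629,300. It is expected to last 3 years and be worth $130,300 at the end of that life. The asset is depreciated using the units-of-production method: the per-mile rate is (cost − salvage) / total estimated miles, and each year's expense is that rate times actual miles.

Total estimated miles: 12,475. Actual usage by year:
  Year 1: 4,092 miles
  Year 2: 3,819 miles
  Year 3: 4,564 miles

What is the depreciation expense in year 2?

$152,760

Depreciable base = $629,300 − $130,300 = $499,000.
Rate = $499,000 / 12,475 miles = $40 per mile.
Year 1: 4,092 × $40 = $163,680. Book value $465,620.
Year 2: 3,819 × $40 = $152,760. Book value $312,860.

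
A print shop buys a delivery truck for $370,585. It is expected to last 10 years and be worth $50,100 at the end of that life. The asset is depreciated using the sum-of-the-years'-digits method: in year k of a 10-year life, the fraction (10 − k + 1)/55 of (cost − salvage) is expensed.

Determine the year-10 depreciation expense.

$5,827

Depreciable base = $370,585 − $50,100 = $320,485.
Sum of the years' digits = 10+9+8+7+6+5+4+3+2+1 = 55.
Year 1: $320,485 × 10/55 = $58,270. Book value $312,315.
Year 2: $320,485 × 9/55 = $52,443. Book value $259,872.
Year 3: $320,485 × 8/55 = $46,616. Book value $213,256.
Year 4: $320,485 × 7/55 = $40,789. Book value $172,467.
Year 5: $320,485 × 6/55 = $34,962. Book value $137,505.
Year 6: $320,485 × 5/55 = $29,135. Book value $108,370.
Year 7: $320,485 × 4/55 = $23,308. Book value $85,062.
Year 8: $320,485 × 3/55 = $17,481. Book value $67,581.
Year 9: $320,485 × 2/55 = $11,654. Book value $55,927.
Year 10: $320,485 × 1/55 = $5,827. Book value $50,100.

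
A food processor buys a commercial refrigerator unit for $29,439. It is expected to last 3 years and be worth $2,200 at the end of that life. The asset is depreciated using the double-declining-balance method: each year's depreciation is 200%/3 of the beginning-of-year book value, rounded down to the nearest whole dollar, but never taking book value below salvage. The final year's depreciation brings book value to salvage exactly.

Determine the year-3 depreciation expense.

$1,071

Depreciable base = $29,439 − $2,200 = $27,239.
Year 1: ⌊$29,439 × 200%/3⌋ = $19,626. Book value $9,813.
Year 2: ⌊$9,813 × 200%/3⌋ = $6,542. Book value $3,271.
Year 3 (final): $3,271 − $2,200 = $1,071. Book value $2,200.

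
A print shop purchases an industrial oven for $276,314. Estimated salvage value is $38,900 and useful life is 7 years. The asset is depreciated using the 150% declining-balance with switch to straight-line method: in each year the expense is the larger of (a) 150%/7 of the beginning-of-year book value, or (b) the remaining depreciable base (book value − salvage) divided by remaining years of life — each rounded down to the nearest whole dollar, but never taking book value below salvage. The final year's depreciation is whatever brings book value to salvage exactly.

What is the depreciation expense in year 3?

Depreciable base = $276,314 − $38,900 = $237,414.
Year 1: DB = ⌊$276,314 × 150%/7⌋ = $59,210; SL = ⌊$237,414/7⌋ = $33,916 → take DB $59,210. Book value $217,104.
Year 2: DB = ⌊$217,104 × 150%/7⌋ = $46,522; SL = ⌊$178,204/6⌋ = $29,700 → take DB $46,522. Book value $170,582.
Year 3: DB = ⌊$170,582 × 150%/7⌋ = $36,553; SL = ⌊$131,682/5⌋ = $26,336 → take DB $36,553. Book value $134,029.

$36,553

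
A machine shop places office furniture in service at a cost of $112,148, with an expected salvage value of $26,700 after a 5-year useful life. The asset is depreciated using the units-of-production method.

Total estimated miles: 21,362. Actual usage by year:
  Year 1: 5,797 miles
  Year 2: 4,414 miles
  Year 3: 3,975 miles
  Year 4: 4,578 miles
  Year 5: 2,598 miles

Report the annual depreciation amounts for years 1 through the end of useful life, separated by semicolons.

$23,188; $17,656; $15,900; $18,312; $10,392

Depreciable base = $112,148 − $26,700 = $85,448.
Rate = $85,448 / 21,362 miles = $4 per mile.
Year 1: 5,797 × $4 = $23,188. Book value $88,960.
Year 2: 4,414 × $4 = $17,656. Book value $71,304.
Year 3: 3,975 × $4 = $15,900. Book value $55,404.
Year 4: 4,578 × $4 = $18,312. Book value $37,092.
Year 5: 2,598 × $4 = $10,392. Book value $26,700.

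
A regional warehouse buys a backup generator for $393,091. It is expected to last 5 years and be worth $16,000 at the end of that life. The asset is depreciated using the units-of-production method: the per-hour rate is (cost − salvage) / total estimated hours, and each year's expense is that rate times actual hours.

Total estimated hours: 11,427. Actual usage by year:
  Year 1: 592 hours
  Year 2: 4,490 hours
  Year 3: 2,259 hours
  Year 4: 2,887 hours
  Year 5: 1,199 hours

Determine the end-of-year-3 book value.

$150,838

Depreciable base = $393,091 − $16,000 = $377,091.
Rate = $377,091 / 11,427 hours = $33 per hour.
Year 1: 592 × $33 = $19,536. Book value $373,555.
Year 2: 4,490 × $33 = $148,170. Book value $225,385.
Year 3: 2,259 × $33 = $74,547. Book value $150,838.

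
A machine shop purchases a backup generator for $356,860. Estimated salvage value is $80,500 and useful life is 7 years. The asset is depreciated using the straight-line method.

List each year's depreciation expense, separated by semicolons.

Depreciable base = $356,860 − $80,500 = $276,360.
Annual expense = $276,360 / 7 = $39,480.
End of year 1: book value $317,380.
End of year 2: book value $277,900.
End of year 3: book value $238,420.
End of year 4: book value $198,940.
End of year 5: book value $159,460.
End of year 6: book value $119,980.
End of year 7: book value $80,500.

$39,480; $39,480; $39,480; $39,480; $39,480; $39,480; $39,480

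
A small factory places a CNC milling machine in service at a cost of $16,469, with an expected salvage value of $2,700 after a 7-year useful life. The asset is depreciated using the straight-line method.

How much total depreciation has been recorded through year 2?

Depreciable base = $16,469 − $2,700 = $13,769.
Annual expense = $13,769 / 7 = $1,967.
End of year 1: book value $14,502.
End of year 2: book value $12,535.
Accumulated through year 2 = $16,469 − $12,535 = $3,934.

$3,934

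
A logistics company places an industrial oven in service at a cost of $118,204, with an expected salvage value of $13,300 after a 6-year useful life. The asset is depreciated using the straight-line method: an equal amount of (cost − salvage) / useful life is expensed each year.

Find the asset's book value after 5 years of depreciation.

Depreciable base = $118,204 − $13,300 = $104,904.
Annual expense = $104,904 / 6 = $17,484.
End of year 1: book value $100,720.
End of year 2: book value $83,236.
End of year 3: book value $65,752.
End of year 4: book value $48,268.
End of year 5: book value $30,784.

$30,784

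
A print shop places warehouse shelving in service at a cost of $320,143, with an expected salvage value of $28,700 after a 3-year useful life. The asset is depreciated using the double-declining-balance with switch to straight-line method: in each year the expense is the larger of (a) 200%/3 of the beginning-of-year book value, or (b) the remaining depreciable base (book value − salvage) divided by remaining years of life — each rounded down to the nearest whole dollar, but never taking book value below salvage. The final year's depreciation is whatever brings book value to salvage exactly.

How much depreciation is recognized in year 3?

$6,872

Depreciable base = $320,143 − $28,700 = $291,443.
Year 1: DB = ⌊$320,143 × 200%/3⌋ = $213,428; SL = ⌊$291,443/3⌋ = $97,147 → take DB $213,428. Book value $106,715.
Year 2: DB = ⌊$106,715 × 200%/3⌋ = $71,143; SL = ⌊$78,015/2⌋ = $39,007 → take DB $71,143. Book value $35,572.
Year 3 (final): $35,572 − $28,700 = $6,872. Book value $28,700.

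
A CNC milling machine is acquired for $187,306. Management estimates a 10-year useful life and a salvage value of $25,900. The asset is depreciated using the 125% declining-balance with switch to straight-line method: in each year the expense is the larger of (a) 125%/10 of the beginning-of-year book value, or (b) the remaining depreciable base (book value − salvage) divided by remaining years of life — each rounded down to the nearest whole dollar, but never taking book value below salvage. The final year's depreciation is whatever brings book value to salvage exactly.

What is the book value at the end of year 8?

Depreciable base = $187,306 − $25,900 = $161,406.
Year 1: DB = ⌊$187,306 × 125%/10⌋ = $23,413; SL = ⌊$161,406/10⌋ = $16,140 → take DB $23,413. Book value $163,893.
Year 2: DB = ⌊$163,893 × 125%/10⌋ = $20,486; SL = ⌊$137,993/9⌋ = $15,332 → take DB $20,486. Book value $143,407.
Year 3: DB = ⌊$143,407 × 125%/10⌋ = $17,925; SL = ⌊$117,507/8⌋ = $14,688 → take DB $17,925. Book value $125,482.
Year 4: DB = ⌊$125,482 × 125%/10⌋ = $15,685; SL = ⌊$99,582/7⌋ = $14,226 → take DB $15,685. Book value $109,797.
Year 5: DB = ⌊$109,797 × 125%/10⌋ = $13,724; SL = ⌊$83,897/6⌋ = $13,982 → take SL $13,982. Book value $95,815.
Year 6: DB = ⌊$95,815 × 125%/10⌋ = $11,976; SL = ⌊$69,915/5⌋ = $13,983 → take SL $13,983. Book value $81,832.
Year 7: DB = ⌊$81,832 × 125%/10⌋ = $10,229; SL = ⌊$55,932/4⌋ = $13,983 → take SL $13,983. Book value $67,849.
Year 8: DB = ⌊$67,849 × 125%/10⌋ = $8,481; SL = ⌊$41,949/3⌋ = $13,983 → take SL $13,983. Book value $53,866.

$53,866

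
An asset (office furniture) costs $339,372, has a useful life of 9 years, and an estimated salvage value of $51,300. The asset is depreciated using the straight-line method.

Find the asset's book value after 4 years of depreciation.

$211,340

Depreciable base = $339,372 − $51,300 = $288,072.
Annual expense = $288,072 / 9 = $32,008.
End of year 1: book value $307,364.
End of year 2: book value $275,356.
End of year 3: book value $243,348.
End of year 4: book value $211,340.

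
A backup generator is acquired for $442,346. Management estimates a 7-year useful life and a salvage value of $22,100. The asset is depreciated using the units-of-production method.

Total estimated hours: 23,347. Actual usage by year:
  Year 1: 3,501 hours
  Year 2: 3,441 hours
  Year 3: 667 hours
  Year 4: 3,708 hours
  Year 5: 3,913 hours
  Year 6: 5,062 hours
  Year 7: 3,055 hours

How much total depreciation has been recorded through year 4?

Depreciable base = $442,346 − $22,100 = $420,246.
Rate = $420,246 / 23,347 hours = $18 per hour.
Year 1: 3,501 × $18 = $63,018. Book value $379,328.
Year 2: 3,441 × $18 = $61,938. Book value $317,390.
Year 3: 667 × $18 = $12,006. Book value $305,384.
Year 4: 3,708 × $18 = $66,744. Book value $238,640.
Accumulated through year 4 = $442,346 − $238,640 = $203,706.

$203,706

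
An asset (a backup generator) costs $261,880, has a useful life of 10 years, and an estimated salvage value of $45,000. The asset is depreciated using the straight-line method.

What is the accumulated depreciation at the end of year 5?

Depreciable base = $261,880 − $45,000 = $216,880.
Annual expense = $216,880 / 10 = $21,688.
End of year 1: book value $240,192.
End of year 2: book value $218,504.
End of year 3: book value $196,816.
End of year 4: book value $175,128.
End of year 5: book value $153,440.
Accumulated through year 5 = $261,880 − $153,440 = $108,440.

$108,440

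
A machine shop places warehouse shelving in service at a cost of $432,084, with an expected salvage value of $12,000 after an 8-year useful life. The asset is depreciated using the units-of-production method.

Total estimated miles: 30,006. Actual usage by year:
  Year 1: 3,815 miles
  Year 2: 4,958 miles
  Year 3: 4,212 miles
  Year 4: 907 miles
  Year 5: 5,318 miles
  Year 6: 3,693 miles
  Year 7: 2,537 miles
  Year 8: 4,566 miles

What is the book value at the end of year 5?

$163,144

Depreciable base = $432,084 − $12,000 = $420,084.
Rate = $420,084 / 30,006 miles = $14 per mile.
Year 1: 3,815 × $14 = $53,410. Book value $378,674.
Year 2: 4,958 × $14 = $69,412. Book value $309,262.
Year 3: 4,212 × $14 = $58,968. Book value $250,294.
Year 4: 907 × $14 = $12,698. Book value $237,596.
Year 5: 5,318 × $14 = $74,452. Book value $163,144.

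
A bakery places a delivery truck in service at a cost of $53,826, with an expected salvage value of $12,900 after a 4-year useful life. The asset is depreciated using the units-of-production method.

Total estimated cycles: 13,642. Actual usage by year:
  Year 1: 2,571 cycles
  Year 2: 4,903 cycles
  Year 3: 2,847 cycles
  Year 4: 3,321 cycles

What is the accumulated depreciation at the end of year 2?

$22,422

Depreciable base = $53,826 − $12,900 = $40,926.
Rate = $40,926 / 13,642 cycles = $3 per cycle.
Year 1: 2,571 × $3 = $7,713. Book value $46,113.
Year 2: 4,903 × $3 = $14,709. Book value $31,404.
Accumulated through year 2 = $53,826 − $31,404 = $22,422.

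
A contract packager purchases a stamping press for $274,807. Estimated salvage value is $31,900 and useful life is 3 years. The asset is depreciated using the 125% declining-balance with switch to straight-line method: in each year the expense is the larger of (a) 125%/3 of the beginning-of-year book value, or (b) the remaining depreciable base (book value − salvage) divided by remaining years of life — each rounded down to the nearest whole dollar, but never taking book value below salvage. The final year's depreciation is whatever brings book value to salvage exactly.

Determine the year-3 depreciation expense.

Depreciable base = $274,807 − $31,900 = $242,907.
Year 1: DB = ⌊$274,807 × 125%/3⌋ = $114,502; SL = ⌊$242,907/3⌋ = $80,969 → take DB $114,502. Book value $160,305.
Year 2: DB = ⌊$160,305 × 125%/3⌋ = $66,793; SL = ⌊$128,405/2⌋ = $64,202 → take DB $66,793. Book value $93,512.
Year 3 (final): $93,512 − $31,900 = $61,612. Book value $31,900.

$61,612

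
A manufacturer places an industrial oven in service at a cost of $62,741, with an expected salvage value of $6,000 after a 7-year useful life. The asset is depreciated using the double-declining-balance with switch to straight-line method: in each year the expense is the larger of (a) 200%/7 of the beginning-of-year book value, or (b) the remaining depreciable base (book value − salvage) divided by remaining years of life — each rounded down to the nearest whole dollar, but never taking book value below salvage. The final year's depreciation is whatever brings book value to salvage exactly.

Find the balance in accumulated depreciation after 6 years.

$54,407

Depreciable base = $62,741 − $6,000 = $56,741.
Year 1: DB = ⌊$62,741 × 200%/7⌋ = $17,926; SL = ⌊$56,741/7⌋ = $8,105 → take DB $17,926. Book value $44,815.
Year 2: DB = ⌊$44,815 × 200%/7⌋ = $12,804; SL = ⌊$38,815/6⌋ = $6,469 → take DB $12,804. Book value $32,011.
Year 3: DB = ⌊$32,011 × 200%/7⌋ = $9,146; SL = ⌊$26,011/5⌋ = $5,202 → take DB $9,146. Book value $22,865.
Year 4: DB = ⌊$22,865 × 200%/7⌋ = $6,532; SL = ⌊$16,865/4⌋ = $4,216 → take DB $6,532. Book value $16,333.
Year 5: DB = ⌊$16,333 × 200%/7⌋ = $4,666; SL = ⌊$10,333/3⌋ = $3,444 → take DB $4,666. Book value $11,667.
Year 6: DB = ⌊$11,667 × 200%/7⌋ = $3,333; SL = ⌊$5,667/2⌋ = $2,833 → take DB $3,333. Book value $8,334.
Accumulated through year 6 = $62,741 − $8,334 = $54,407.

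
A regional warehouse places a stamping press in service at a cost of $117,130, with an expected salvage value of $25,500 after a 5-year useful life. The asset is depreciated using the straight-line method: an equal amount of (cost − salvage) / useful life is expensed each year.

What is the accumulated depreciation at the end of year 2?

Depreciable base = $117,130 − $25,500 = $91,630.
Annual expense = $91,630 / 5 = $18,326.
End of year 1: book value $98,804.
End of year 2: book value $80,478.
Accumulated through year 2 = $117,130 − $80,478 = $36,652.

$36,652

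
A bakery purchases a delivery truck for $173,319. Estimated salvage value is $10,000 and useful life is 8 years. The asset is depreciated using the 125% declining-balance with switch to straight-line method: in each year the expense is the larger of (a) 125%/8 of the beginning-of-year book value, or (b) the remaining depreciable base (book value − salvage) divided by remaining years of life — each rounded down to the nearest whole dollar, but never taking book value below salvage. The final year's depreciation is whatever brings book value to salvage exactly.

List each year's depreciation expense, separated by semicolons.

Depreciable base = $173,319 − $10,000 = $163,319.
Year 1: DB = ⌊$173,319 × 125%/8⌋ = $27,081; SL = ⌊$163,319/8⌋ = $20,414 → take DB $27,081. Book value $146,238.
Year 2: DB = ⌊$146,238 × 125%/8⌋ = $22,849; SL = ⌊$136,238/7⌋ = $19,462 → take DB $22,849. Book value $123,389.
Year 3: DB = ⌊$123,389 × 125%/8⌋ = $19,279; SL = ⌊$113,389/6⌋ = $18,898 → take DB $19,279. Book value $104,110.
Year 4: DB = ⌊$104,110 × 125%/8⌋ = $16,267; SL = ⌊$94,110/5⌋ = $18,822 → take SL $18,822. Book value $85,288.
Year 5: DB = ⌊$85,288 × 125%/8⌋ = $13,326; SL = ⌊$75,288/4⌋ = $18,822 → take SL $18,822. Book value $66,466.
Year 6: DB = ⌊$66,466 × 125%/8⌋ = $10,385; SL = ⌊$56,466/3⌋ = $18,822 → take SL $18,822. Book value $47,644.
Year 7: DB = ⌊$47,644 × 125%/8⌋ = $7,444; SL = ⌊$37,644/2⌋ = $18,822 → take SL $18,822. Book value $28,822.
Year 8 (final): $28,822 − $10,000 = $18,822. Book value $10,000.

$27,081; $22,849; $19,279; $18,822; $18,822; $18,822; $18,822; $18,822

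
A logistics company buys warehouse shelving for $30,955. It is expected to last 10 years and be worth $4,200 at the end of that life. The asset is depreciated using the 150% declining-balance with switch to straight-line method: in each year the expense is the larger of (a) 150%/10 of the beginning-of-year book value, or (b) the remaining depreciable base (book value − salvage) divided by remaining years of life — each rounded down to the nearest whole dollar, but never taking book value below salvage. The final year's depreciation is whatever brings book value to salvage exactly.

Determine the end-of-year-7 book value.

Depreciable base = $30,955 − $4,200 = $26,755.
Year 1: DB = ⌊$30,955 × 150%/10⌋ = $4,643; SL = ⌊$26,755/10⌋ = $2,675 → take DB $4,643. Book value $26,312.
Year 2: DB = ⌊$26,312 × 150%/10⌋ = $3,946; SL = ⌊$22,112/9⌋ = $2,456 → take DB $3,946. Book value $22,366.
Year 3: DB = ⌊$22,366 × 150%/10⌋ = $3,354; SL = ⌊$18,166/8⌋ = $2,270 → take DB $3,354. Book value $19,012.
Year 4: DB = ⌊$19,012 × 150%/10⌋ = $2,851; SL = ⌊$14,812/7⌋ = $2,116 → take DB $2,851. Book value $16,161.
Year 5: DB = ⌊$16,161 × 150%/10⌋ = $2,424; SL = ⌊$11,961/6⌋ = $1,993 → take DB $2,424. Book value $13,737.
Year 6: DB = ⌊$13,737 × 150%/10⌋ = $2,060; SL = ⌊$9,537/5⌋ = $1,907 → take DB $2,060. Book value $11,677.
Year 7: DB = ⌊$11,677 × 150%/10⌋ = $1,751; SL = ⌊$7,477/4⌋ = $1,869 → take SL $1,869. Book value $9,808.

$9,808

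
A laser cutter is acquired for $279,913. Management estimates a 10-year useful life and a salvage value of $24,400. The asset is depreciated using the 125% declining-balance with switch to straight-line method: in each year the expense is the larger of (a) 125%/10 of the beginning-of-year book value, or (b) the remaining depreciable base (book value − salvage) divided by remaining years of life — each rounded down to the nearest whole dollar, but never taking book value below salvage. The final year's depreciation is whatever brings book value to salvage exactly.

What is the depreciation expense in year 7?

$23,280

Depreciable base = $279,913 − $24,400 = $255,513.
Year 1: DB = ⌊$279,913 × 125%/10⌋ = $34,989; SL = ⌊$255,513/10⌋ = $25,551 → take DB $34,989. Book value $244,924.
Year 2: DB = ⌊$244,924 × 125%/10⌋ = $30,615; SL = ⌊$220,524/9⌋ = $24,502 → take DB $30,615. Book value $214,309.
Year 3: DB = ⌊$214,309 × 125%/10⌋ = $26,788; SL = ⌊$189,909/8⌋ = $23,738 → take DB $26,788. Book value $187,521.
Year 4: DB = ⌊$187,521 × 125%/10⌋ = $23,440; SL = ⌊$163,121/7⌋ = $23,303 → take DB $23,440. Book value $164,081.
Year 5: DB = ⌊$164,081 × 125%/10⌋ = $20,510; SL = ⌊$139,681/6⌋ = $23,280 → take SL $23,280. Book value $140,801.
Year 6: DB = ⌊$140,801 × 125%/10⌋ = $17,600; SL = ⌊$116,401/5⌋ = $23,280 → take SL $23,280. Book value $117,521.
Year 7: DB = ⌊$117,521 × 125%/10⌋ = $14,690; SL = ⌊$93,121/4⌋ = $23,280 → take SL $23,280. Book value $94,241.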